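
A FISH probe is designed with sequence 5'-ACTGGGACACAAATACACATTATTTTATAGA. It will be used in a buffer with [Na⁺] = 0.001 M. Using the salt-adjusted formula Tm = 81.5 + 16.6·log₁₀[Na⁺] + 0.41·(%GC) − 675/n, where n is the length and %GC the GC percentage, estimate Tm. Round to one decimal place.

21.8°C

Length n = 31. Scanning the sequence gives T=9, C=5, A=13, G=4.
G+C = 9, so %GC = 9/31 × 100 = 29.032%
Salt term: 16.6 × (-3) = -49.8
GC term: 0.41 × 29.032 = 11.903; length term: −675/31 = −21.774
Tm = 81.5 + (-49.8) + 11.903 − 21.774 = 21.829 → 21.8°C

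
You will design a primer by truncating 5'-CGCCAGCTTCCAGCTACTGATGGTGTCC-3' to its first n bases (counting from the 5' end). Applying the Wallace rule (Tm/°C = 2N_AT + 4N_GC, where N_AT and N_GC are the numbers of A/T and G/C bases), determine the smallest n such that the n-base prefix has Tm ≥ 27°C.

First 7 bases: CGCCAGC → Tm = 26°C (< 27°C)
First 8 bases: CGCCAGCT → Tm = 28°C (≥ 27°C)
Since every base adds ≥2°C, Tm only increases with n, so the threshold is first crossed at n = 8.

n = 8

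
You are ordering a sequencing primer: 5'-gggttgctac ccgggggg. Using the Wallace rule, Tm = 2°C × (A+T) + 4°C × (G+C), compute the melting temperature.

Base counts: T=3, G=10, C=4, A=1
A+T = 4, G+C = 14
Tm = 4·14 + 2·4 = 56 + 8 = 64°C

64°C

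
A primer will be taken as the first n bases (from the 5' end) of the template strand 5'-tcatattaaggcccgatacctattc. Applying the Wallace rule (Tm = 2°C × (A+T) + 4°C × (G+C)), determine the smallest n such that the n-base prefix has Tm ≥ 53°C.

First 18 bases: TCATATTAAGGCCCGATA → Tm = 50°C (< 53°C)
First 19 bases: TCATATTAAGGCCCGATAC → Tm = 54°C (≥ 53°C)
Each additional base adds 2°C (A/T) or 4°C (G/C), so Tm is non-decreasing in n; n = 19 is the first length to reach 53°C.

n = 19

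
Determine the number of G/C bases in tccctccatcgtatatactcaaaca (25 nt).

Scanning the sequence gives G=1, T=7, A=8, C=9.
G+C = 1 + 9 = 10

10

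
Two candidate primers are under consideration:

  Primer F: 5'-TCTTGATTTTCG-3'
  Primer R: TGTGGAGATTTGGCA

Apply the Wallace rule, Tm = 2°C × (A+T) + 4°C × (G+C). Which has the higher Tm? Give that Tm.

Primer F: A+T=8, G+C=4 → Tm = 2(8)+4(4) = 32°C
Primer R: A+T=8, G+C=7 → Tm = 2(8)+4(7) = 44°C
32°C vs 44°C → primer R is higher.

Primer R, 44°C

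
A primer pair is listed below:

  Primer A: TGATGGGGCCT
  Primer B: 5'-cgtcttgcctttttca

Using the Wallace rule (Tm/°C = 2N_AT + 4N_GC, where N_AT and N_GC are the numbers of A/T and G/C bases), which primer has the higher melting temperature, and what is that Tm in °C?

Primer A: A+T=4, G+C=7 → Tm = 2(4)+4(7) = 36°C
Primer B: A+T=9, G+C=7 → Tm = 2(9)+4(7) = 46°C
36°C vs 46°C → primer B is higher.

Primer B, 46°C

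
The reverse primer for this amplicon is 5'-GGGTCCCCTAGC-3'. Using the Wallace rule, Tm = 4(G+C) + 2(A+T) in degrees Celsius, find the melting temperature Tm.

Counting bases: G=4, A=1, T=2, C=5
So N_AT = 3 and N_GC = 9.
Tm = 2×3 + 4×9 = 42°C

42°C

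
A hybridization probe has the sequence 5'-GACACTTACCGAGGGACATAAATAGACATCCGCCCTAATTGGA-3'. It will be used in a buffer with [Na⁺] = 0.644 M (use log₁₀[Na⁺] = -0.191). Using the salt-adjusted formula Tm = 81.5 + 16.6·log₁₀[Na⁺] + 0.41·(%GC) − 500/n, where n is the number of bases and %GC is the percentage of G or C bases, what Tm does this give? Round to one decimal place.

Length n = 43. Scanning the sequence gives T=8, C=11, A=15, G=9.
G+C = 20, so %GC = 20/43 × 100 = 46.512%
Salt term: 16.6 × (-0.191) = -3.171
GC term: 0.41 × 46.512 = 19.07; length term: −500/43 = −11.628
Tm = 81.5 + (-3.171) + 19.07 − 11.628 = 85.771 → 85.8°C

85.8°C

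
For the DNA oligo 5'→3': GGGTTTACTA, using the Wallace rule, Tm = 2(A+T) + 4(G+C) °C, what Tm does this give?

Base counts: T=4, A=2, G=3, C=1
AT pairs contribute 6, GC pairs contribute 4.
Tm = 4·4 + 2·6 = 16 + 12 = 28°C

28°C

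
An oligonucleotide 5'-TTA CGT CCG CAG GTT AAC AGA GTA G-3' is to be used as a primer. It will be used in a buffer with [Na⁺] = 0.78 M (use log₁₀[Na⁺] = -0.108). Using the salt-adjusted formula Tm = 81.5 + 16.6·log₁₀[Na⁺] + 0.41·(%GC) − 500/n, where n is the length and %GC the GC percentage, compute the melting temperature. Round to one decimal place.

79.4°C

Length n = 25. Base counts: A=7, G=7, C=5, T=6
G+C = 12, so %GC = 12/25 × 100 = 48%
Salt term: 16.6 × (-0.108) = -1.793
GC term: 0.41 × 48 = 19.68; length term: −500/25 = −20
Tm = 81.5 + (-1.793) + 19.68 − 20 = 79.387 → 79.4°C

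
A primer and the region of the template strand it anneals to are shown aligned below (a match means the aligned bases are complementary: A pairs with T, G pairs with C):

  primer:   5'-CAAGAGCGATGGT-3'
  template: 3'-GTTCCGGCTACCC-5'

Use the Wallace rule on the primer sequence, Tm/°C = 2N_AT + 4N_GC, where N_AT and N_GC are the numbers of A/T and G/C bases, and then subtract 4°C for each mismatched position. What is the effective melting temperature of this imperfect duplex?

Primer base counts: A=4, T=2, G=5, C=2 → A+T=6, G+C=7
Perfect-match Tm = 2(6) + 4(7) = 12 + 28 = 40°C
Mismatches (positions where the bases are not complementary): 3 (at positions 5, 6, 13)
Effective Tm = 40 − 3×4 = 40 − 12 = 28°C

28°C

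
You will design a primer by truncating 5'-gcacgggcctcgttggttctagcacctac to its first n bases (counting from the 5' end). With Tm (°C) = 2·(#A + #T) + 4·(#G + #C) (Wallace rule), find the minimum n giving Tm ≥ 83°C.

n = 26

First 25 bases: GCACGGGCCTCGTTGGTTCTAGCAC → Tm = 82°C (< 83°C)
First 26 bases: GCACGGGCCTCGTTGGTTCTAGCACC → Tm = 86°C (≥ 83°C)
Since every base adds ≥2°C, Tm only increases with n, so the threshold is first crossed at n = 26.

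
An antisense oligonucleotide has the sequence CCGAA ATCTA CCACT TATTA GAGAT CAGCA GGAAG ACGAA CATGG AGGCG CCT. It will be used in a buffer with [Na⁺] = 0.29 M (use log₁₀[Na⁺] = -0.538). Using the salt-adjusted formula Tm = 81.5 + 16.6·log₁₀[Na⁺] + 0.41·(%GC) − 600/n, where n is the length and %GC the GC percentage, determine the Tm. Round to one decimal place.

81.4°C

Length n = 53. G=13, C=13, T=9, A=18
G+C = 26, so %GC = 26/53 × 100 = 49.057%
Salt term: 16.6 × (-0.538) = -8.931
GC term: 0.41 × 49.057 = 20.113; length term: −600/53 = −11.321
Tm = 81.5 + (-8.931) + 20.113 − 11.321 = 81.361 → 81.4°C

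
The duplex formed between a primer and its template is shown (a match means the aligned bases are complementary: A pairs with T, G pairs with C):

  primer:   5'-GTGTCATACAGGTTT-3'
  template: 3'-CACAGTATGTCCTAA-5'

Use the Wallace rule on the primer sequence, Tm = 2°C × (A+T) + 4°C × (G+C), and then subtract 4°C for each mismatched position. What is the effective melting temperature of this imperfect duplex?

38°C

Primer base counts: A=3, T=6, G=4, C=2 → A+T=9, G+C=6
Perfect-match Tm = 2(9) + 4(6) = 18 + 24 = 42°C
Mismatches (positions where the bases are not complementary): 1 (at position 13)
Effective Tm = 42 − 1×4 = 42 − 4 = 38°C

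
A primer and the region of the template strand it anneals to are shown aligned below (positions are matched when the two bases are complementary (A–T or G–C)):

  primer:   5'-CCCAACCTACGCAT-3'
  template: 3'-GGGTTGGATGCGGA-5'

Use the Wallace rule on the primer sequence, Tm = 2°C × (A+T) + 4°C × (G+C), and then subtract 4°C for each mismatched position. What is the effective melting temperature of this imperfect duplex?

Primer base counts: A=4, T=2, G=1, C=7 → A+T=6, G+C=8
Perfect-match Tm = 2(6) + 4(8) = 12 + 32 = 44°C
Mismatches (positions where the bases are not complementary): 1 (at position 13)
Effective Tm = 44 − 1×4 = 44 − 4 = 40°C

40°C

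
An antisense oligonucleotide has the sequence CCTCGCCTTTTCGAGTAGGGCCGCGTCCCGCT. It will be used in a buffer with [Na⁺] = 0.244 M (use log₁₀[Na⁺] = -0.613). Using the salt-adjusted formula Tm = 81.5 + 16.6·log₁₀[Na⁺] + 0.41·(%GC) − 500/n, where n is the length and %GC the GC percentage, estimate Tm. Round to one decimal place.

83.9°C

Length n = 32. Base counts: G=9, T=8, A=2, C=13
G+C = 22, so %GC = 22/32 × 100 = 68.75%
Salt term: 16.6 × (-0.613) = -10.176
GC term: 0.41 × 68.75 = 28.188; length term: −500/32 = −15.625
Tm = 81.5 + (-10.176) + 28.188 − 15.625 = 83.887 → 83.9°C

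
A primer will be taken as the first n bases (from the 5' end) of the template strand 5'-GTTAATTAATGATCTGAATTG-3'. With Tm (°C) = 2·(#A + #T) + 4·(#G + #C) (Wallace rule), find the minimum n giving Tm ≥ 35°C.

First 14 bases: GTTAATTAATGATC → Tm = 34°C (< 35°C)
First 15 bases: GTTAATTAATGATCT → Tm = 36°C (≥ 35°C)
Since every base adds ≥2°C, Tm only increases with n, so the threshold is first crossed at n = 15.

n = 15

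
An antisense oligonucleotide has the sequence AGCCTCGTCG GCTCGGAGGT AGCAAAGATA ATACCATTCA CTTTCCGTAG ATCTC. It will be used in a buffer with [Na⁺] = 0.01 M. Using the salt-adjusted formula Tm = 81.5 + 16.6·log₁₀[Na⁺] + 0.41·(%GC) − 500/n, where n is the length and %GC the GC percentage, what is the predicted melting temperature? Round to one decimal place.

59.3°C

Length n = 55. Scanning the sequence gives A=14, G=12, T=14, C=15.
G+C = 27, so %GC = 27/55 × 100 = 49.091%
Salt term: 16.6 × (-2) = -33.2
GC term: 0.41 × 49.091 = 20.127; length term: −500/55 = −9.091
Tm = 81.5 + (-33.2) + 20.127 − 9.091 = 59.336 → 59.3°C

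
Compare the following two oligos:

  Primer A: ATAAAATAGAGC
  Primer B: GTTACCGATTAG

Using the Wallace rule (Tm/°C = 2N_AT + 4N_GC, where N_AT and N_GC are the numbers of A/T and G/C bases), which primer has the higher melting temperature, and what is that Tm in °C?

Primer B, 34°C

Primer A: A+T=9, G+C=3 → Tm = 2(9)+4(3) = 30°C
Primer B: A+T=7, G+C=5 → Tm = 2(7)+4(5) = 34°C
30°C vs 34°C → primer B is higher.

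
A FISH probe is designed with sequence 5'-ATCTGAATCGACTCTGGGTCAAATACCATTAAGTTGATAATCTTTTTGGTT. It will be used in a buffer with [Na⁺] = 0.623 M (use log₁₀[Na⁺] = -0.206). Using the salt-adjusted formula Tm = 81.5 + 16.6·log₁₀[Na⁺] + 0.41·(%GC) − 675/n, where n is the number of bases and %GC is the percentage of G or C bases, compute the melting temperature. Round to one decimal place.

78.5°C

Length n = 51. Counting bases: A=14, C=8, G=9, T=20
G+C = 17, so %GC = 17/51 × 100 = 33.333%
Salt term: 16.6 × (-0.206) = -3.42
GC term: 0.41 × 33.333 = 13.667; length term: −675/51 = −13.235
Tm = 81.5 + (-3.42) + 13.667 − 13.235 = 78.512 → 78.5°C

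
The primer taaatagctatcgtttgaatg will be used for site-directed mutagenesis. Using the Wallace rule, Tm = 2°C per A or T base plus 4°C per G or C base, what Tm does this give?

Scanning the sequence gives C=2, G=4, A=7, T=8.
A+T = 15, G+C = 6
Tm = 2(15) + 4(6) = 30 + 24 = 54°C

54°C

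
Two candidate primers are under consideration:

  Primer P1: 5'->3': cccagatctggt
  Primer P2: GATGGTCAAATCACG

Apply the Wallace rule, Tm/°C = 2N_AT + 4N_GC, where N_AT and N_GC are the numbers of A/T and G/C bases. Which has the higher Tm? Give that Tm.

Primer P2, 44°C

Primer P1: A+T=5, G+C=7 → Tm = 2(5)+4(7) = 38°C
Primer P2: A+T=8, G+C=7 → Tm = 2(8)+4(7) = 44°C
38°C vs 44°C → primer P2 is higher.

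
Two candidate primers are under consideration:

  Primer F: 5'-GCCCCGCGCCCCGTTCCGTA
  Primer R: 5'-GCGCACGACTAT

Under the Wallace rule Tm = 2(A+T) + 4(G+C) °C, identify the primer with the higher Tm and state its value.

Primer F, 72°C

Primer F: A+T=4, G+C=16 → Tm = 2(4)+4(16) = 72°C
Primer R: A+T=5, G+C=7 → Tm = 2(5)+4(7) = 38°C
72°C vs 38°C → primer F is higher.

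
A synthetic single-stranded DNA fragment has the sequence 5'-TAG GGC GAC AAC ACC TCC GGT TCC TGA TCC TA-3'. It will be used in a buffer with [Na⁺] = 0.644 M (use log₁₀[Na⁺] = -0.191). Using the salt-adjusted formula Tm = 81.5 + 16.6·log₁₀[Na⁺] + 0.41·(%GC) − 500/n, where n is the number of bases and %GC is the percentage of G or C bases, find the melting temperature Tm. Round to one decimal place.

85.8°C

Length n = 32. Scanning the sequence gives C=11, T=7, A=7, G=7.
G+C = 18, so %GC = 18/32 × 100 = 56.25%
Salt term: 16.6 × (-0.191) = -3.171
GC term: 0.41 × 56.25 = 23.062; length term: −500/32 = −15.625
Tm = 81.5 + (-3.171) + 23.062 − 15.625 = 85.766 → 85.8°C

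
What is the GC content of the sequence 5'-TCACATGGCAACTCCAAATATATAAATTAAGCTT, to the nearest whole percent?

A=14, C=7, T=10, G=3
G+C = 3 + 7 = 10 out of 34 bases
%GC = 10/34 × 100 = 29.41% ≈ 29%

29%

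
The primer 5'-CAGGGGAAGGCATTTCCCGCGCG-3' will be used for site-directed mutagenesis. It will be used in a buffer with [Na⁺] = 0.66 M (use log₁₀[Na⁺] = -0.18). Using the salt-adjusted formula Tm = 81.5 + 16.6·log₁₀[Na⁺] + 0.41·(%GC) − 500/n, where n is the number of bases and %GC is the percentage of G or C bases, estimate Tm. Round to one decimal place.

Length n = 23. Scanning the sequence gives T=3, C=7, G=9, A=4.
G+C = 16, so %GC = 16/23 × 100 = 69.565%
Salt term: 16.6 × (-0.18) = -2.988
GC term: 0.41 × 69.565 = 28.522; length term: −500/23 = −21.739
Tm = 81.5 + (-2.988) + 28.522 − 21.739 = 85.295 → 85.3°C

85.3°C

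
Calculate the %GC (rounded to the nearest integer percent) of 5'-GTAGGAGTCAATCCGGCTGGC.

62%

Counting bases: T=4, A=4, G=8, C=5
G+C = 8 + 5 = 13 out of 21 bases
%GC = 13/21 × 100 = 61.9% ≈ 62%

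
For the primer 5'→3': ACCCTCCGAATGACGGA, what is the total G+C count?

10

Scanning the sequence gives A=5, G=4, C=6, T=2.
G+C = 4 + 6 = 10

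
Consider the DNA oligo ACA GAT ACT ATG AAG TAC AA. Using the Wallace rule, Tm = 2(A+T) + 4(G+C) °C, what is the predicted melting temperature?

Scanning the sequence gives T=4, A=10, C=3, G=3.
AT pairs contribute 14, GC pairs contribute 6.
Tm = 2(14) + 4(6) = 28 + 24 = 52°C

52°C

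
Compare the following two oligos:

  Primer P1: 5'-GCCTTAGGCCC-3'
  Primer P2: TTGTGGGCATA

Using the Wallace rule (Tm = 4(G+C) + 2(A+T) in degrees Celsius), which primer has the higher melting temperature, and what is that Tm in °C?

Primer P1, 38°C

Primer P1: A+T=3, G+C=8 → Tm = 2(3)+4(8) = 38°C
Primer P2: A+T=6, G+C=5 → Tm = 2(6)+4(5) = 32°C
38°C vs 32°C → primer P1 is higher.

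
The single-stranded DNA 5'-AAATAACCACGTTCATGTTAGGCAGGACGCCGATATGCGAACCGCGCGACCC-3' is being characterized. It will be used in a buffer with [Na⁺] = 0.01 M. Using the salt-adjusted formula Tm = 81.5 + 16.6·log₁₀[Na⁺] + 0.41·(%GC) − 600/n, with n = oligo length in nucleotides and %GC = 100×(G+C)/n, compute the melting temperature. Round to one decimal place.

59.6°C

Length n = 52. A=15, G=13, C=16, T=8
G+C = 29, so %GC = 29/52 × 100 = 55.769%
Salt term: 16.6 × (-2) = -33.2
GC term: 0.41 × 55.769 = 22.865; length term: −600/52 = −11.538
Tm = 81.5 + (-33.2) + 22.865 − 11.538 = 59.627 → 59.6°C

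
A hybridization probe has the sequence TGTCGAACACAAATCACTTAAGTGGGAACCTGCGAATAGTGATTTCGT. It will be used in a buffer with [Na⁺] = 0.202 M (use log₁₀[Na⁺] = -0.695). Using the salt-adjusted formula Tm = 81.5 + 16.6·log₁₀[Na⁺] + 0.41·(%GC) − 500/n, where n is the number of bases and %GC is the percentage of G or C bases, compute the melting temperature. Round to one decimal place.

76.6°C

Length n = 48. Base counts: C=9, G=11, A=15, T=13
G+C = 20, so %GC = 20/48 × 100 = 41.667%
Salt term: 16.6 × (-0.695) = -11.537
GC term: 0.41 × 41.667 = 17.083; length term: −500/48 = −10.417
Tm = 81.5 + (-11.537) + 17.083 − 10.417 = 76.629 → 76.6°C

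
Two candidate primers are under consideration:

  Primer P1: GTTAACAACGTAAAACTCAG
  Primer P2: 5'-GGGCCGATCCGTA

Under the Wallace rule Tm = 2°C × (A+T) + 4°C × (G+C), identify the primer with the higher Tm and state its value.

Primer P1: A+T=13, G+C=7 → Tm = 2(13)+4(7) = 54°C
Primer P2: A+T=4, G+C=9 → Tm = 2(4)+4(9) = 44°C
54°C vs 44°C → primer P1 is higher.

Primer P1, 54°C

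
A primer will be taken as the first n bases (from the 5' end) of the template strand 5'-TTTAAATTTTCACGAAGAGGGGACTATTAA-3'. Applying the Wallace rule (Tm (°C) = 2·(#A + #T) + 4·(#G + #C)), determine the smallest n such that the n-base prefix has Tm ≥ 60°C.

First 21 bases: TTTAAATTTTCACGAAGAGGG → Tm = 56°C (< 60°C)
First 22 bases: TTTAAATTTTCACGAAGAGGGG → Tm = 60°C (≥ 60°C)
Each additional base adds 2°C (A/T) or 4°C (G/C), so Tm is non-decreasing in n; n = 22 is the first length to reach 60°C.

n = 22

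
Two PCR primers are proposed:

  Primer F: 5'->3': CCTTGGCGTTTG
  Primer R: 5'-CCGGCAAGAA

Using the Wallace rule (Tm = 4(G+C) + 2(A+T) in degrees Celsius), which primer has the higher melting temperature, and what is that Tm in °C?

Primer F, 38°C

Primer F: A+T=5, G+C=7 → Tm = 2(5)+4(7) = 38°C
Primer R: A+T=4, G+C=6 → Tm = 2(4)+4(6) = 32°C
38°C vs 32°C → primer F is higher.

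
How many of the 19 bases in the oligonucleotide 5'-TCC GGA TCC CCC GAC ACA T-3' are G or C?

12

Scanning the sequence gives A=4, T=3, C=9, G=3.
Total G or C: 3 + 9 = 12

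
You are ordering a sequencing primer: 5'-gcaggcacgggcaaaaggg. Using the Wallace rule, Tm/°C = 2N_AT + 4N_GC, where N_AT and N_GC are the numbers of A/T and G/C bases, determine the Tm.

64°C

Counting bases: C=4, G=9, T=0, A=6
So N_AT = 6 and N_GC = 13.
Tm = 4·13 + 2·6 = 52 + 12 = 64°C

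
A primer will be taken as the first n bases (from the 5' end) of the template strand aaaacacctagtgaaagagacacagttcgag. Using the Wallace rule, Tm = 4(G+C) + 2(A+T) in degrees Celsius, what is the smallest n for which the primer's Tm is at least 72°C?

First 25 bases: AAAACACCTAGTGAAAGAGACACAG → Tm = 70°C (< 72°C)
First 26 bases: AAAACACCTAGTGAAAGAGACACAGT → Tm = 72°C (≥ 72°C)
Each additional base adds 2°C (A/T) or 4°C (G/C), so Tm is non-decreasing in n; n = 26 is the first length to reach 72°C.

n = 26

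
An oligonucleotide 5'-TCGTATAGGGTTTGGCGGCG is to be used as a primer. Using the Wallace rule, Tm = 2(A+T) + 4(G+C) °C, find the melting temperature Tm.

64°C

Base counts: T=6, G=9, A=2, C=3
AT pairs contribute 8, GC pairs contribute 12.
Tm = 2(8) + 4(12) = 16 + 48 = 64°C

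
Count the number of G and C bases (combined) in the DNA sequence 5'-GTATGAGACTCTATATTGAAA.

A=8, T=7, C=2, G=4
G+C = 4 + 2 = 6

6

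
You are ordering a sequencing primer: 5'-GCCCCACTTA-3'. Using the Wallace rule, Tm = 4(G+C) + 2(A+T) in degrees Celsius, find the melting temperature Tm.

32°C

Base counts: G=1, A=2, T=2, C=5
A+T = 4, G+C = 6
Tm = 4·6 + 2·4 = 24 + 8 = 32°C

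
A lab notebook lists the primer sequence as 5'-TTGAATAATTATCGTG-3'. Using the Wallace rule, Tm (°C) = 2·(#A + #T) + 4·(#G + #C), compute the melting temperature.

40°C

A=5, T=7, C=1, G=3
So N_AT = 12 and N_GC = 4.
Tm = 4·4 + 2·12 = 16 + 24 = 40°C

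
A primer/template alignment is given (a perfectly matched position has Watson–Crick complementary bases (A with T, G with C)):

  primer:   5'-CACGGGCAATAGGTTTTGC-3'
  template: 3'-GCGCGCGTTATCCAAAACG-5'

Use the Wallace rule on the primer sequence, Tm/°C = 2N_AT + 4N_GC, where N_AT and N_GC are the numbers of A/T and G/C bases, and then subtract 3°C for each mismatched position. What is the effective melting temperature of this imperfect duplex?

Primer base counts: A=4, T=5, G=6, C=4 → A+T=9, G+C=10
Perfect-match Tm = 2(9) + 4(10) = 18 + 40 = 58°C
Mismatches (positions where the bases are not complementary): 2 (at positions 2, 5)
Effective Tm = 58 − 2×3 = 58 − 6 = 52°C

52°C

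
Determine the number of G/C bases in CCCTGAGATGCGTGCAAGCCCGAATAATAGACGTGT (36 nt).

Counting bases: T=7, G=10, C=9, A=10
G+C = 10 + 9 = 19

19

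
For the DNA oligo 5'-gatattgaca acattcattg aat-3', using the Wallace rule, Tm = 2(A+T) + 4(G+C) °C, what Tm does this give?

G=3, A=9, C=3, T=8
So N_AT = 17 and N_GC = 6.
Tm = 2×17 + 4×6 = 58°C

58°C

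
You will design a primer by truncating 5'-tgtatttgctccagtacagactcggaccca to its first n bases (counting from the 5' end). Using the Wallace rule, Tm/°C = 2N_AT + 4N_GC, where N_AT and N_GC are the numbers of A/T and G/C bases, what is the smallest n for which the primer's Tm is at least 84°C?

n = 28

First 27 bases: TGTATTTGCTCCAGTACAGACTCGGAC → Tm = 80°C (< 84°C)
First 28 bases: TGTATTTGCTCCAGTACAGACTCGGACC → Tm = 84°C (≥ 84°C)
Each additional base adds 2°C (A/T) or 4°C (G/C), so Tm is non-decreasing in n; n = 28 is the first length to reach 84°C.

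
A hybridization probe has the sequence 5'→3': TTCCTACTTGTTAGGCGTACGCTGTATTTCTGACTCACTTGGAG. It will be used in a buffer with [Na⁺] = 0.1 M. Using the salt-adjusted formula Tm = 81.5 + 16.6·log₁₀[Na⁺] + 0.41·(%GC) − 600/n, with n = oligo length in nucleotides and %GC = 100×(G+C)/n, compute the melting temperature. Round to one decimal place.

Length n = 44. Counting bases: G=10, A=7, T=17, C=10
G+C = 20, so %GC = 20/44 × 100 = 45.455%
Salt term: 16.6 × (-1) = -16.6
GC term: 0.41 × 45.455 = 18.637; length term: −600/44 = −13.636
Tm = 81.5 + (-16.6) + 18.637 − 13.636 = 69.901 → 69.9°C

69.9°C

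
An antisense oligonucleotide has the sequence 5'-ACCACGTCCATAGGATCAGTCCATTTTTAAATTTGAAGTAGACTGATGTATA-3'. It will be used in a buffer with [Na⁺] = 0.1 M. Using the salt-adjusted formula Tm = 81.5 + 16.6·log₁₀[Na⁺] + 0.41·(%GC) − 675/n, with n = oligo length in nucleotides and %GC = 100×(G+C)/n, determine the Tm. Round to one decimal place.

Length n = 52. Counting bases: T=17, C=9, A=17, G=9
G+C = 18, so %GC = 18/52 × 100 = 34.615%
Salt term: 16.6 × (-1) = -16.6
GC term: 0.41 × 34.615 = 14.192; length term: −675/52 = −12.981
Tm = 81.5 + (-16.6) + 14.192 − 12.981 = 66.111 → 66.1°C

66.1°C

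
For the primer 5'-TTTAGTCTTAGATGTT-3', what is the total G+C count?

4

Base counts: A=3, G=3, C=1, T=9
G+C = 3 + 1 = 4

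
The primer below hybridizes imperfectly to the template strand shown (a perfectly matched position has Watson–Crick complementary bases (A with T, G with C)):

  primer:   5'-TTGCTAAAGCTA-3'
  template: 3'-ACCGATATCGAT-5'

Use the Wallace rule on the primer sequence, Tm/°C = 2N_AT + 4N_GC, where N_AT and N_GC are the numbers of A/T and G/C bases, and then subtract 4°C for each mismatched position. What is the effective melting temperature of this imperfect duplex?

24°C

Primer base counts: A=4, T=4, G=2, C=2 → A+T=8, G+C=4
Perfect-match Tm = 2(8) + 4(4) = 16 + 16 = 32°C
Mismatches (positions where the bases are not complementary): 2 (at positions 2, 7)
Effective Tm = 32 − 2×4 = 32 − 8 = 24°C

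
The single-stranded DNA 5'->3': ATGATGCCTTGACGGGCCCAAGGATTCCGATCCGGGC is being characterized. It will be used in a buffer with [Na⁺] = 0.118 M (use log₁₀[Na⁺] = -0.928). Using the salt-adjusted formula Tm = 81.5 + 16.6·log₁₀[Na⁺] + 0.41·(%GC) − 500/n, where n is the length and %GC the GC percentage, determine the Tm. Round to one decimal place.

78.1°C

Length n = 37. G=12, C=11, A=7, T=7
G+C = 23, so %GC = 23/37 × 100 = 62.162%
Salt term: 16.6 × (-0.928) = -15.405
GC term: 0.41 × 62.162 = 25.486; length term: −500/37 = −13.514
Tm = 81.5 + (-15.405) + 25.486 − 13.514 = 78.067 → 78.1°C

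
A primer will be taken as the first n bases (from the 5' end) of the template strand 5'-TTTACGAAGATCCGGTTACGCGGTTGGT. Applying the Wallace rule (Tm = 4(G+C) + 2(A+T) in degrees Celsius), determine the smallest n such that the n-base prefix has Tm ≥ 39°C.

n = 14

First 13 bases: TTTACGAAGATCC → Tm = 36°C (< 39°C)
First 14 bases: TTTACGAAGATCCG → Tm = 40°C (≥ 39°C)
Each additional base adds 2°C (A/T) or 4°C (G/C), so Tm is non-decreasing in n; n = 14 is the first length to reach 39°C.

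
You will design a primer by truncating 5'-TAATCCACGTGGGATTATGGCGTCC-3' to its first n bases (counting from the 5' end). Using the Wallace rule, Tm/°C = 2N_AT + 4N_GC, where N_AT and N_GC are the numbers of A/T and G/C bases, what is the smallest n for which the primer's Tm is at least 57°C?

First 19 bases: TAATCCACGTGGGATTATG → Tm = 54°C (< 57°C)
First 20 bases: TAATCCACGTGGGATTATGG → Tm = 58°C (≥ 57°C)
Each additional base adds 2°C (A/T) or 4°C (G/C), so Tm is non-decreasing in n; n = 20 is the first length to reach 57°C.

n = 20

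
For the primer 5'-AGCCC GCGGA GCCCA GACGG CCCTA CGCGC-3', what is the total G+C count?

24

A=5, T=1, G=10, C=14
Total G or C: 10 + 14 = 24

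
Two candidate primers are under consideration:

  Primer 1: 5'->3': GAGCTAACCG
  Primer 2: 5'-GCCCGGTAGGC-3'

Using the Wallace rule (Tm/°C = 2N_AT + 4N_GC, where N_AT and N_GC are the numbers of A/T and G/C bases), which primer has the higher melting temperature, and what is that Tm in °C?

Primer 2, 40°C

Primer 1: A+T=4, G+C=6 → Tm = 2(4)+4(6) = 32°C
Primer 2: A+T=2, G+C=9 → Tm = 2(2)+4(9) = 40°C
32°C vs 40°C → primer 2 is higher.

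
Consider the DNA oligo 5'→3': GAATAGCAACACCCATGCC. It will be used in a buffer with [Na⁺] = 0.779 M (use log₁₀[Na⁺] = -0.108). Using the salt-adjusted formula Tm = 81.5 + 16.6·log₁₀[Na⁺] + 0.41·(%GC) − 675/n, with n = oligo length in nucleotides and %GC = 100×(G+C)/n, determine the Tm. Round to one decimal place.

65.8°C

Length n = 19. Base counts: A=7, T=2, C=7, G=3
G+C = 10, so %GC = 10/19 × 100 = 52.632%
Salt term: 16.6 × (-0.108) = -1.793
GC term: 0.41 × 52.632 = 21.579; length term: −675/19 = −35.526
Tm = 81.5 + (-1.793) + 21.579 − 35.526 = 65.76 → 65.8°C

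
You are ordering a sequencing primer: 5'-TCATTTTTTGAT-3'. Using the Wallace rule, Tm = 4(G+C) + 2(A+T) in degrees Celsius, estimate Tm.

28°C

Scanning the sequence gives A=2, G=1, T=8, C=1.
AT pairs contribute 10, GC pairs contribute 2.
Tm = 2×10 + 4×2 = 28°C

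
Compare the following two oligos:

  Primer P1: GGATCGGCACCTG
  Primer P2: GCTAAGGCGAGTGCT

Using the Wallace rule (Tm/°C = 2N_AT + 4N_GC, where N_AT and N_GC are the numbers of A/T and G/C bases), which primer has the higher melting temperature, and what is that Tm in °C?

Primer P1: A+T=4, G+C=9 → Tm = 2(4)+4(9) = 44°C
Primer P2: A+T=6, G+C=9 → Tm = 2(6)+4(9) = 48°C
44°C vs 48°C → primer P2 is higher.

Primer P2, 48°C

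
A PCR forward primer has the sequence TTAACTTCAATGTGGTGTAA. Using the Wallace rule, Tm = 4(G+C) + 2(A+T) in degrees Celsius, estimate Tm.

52°C

Scanning the sequence gives A=6, C=2, T=8, G=4.
A+T = 14, G+C = 6
Tm = 2(14) + 4(6) = 28 + 24 = 52°C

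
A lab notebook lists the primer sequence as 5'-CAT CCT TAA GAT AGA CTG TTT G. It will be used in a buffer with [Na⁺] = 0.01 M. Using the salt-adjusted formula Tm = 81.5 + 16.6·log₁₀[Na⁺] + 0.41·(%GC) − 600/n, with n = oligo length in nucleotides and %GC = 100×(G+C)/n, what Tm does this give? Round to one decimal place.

Length n = 22. Base counts: A=6, G=4, T=8, C=4
G+C = 8, so %GC = 8/22 × 100 = 36.364%
Salt term: 16.6 × (-2) = -33.2
GC term: 0.41 × 36.364 = 14.909; length term: −600/22 = −27.273
Tm = 81.5 + (-33.2) + 14.909 − 27.273 = 35.936 → 35.9°C

35.9°C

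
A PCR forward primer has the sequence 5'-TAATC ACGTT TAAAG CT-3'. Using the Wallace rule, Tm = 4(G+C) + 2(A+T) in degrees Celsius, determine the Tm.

Base counts: C=3, G=2, T=6, A=6
A+T = 12, G+C = 5
Tm = 2×12 + 4×5 = 44°C

44°C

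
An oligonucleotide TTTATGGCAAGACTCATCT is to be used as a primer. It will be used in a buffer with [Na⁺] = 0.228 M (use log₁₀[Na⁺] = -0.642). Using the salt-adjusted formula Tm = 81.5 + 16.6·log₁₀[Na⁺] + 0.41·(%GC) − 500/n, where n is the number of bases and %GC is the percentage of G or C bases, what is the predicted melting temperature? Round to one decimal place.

Length n = 19. Base counts: A=5, T=7, G=3, C=4
G+C = 7, so %GC = 7/19 × 100 = 36.842%
Salt term: 16.6 × (-0.642) = -10.657
GC term: 0.41 × 36.842 = 15.105; length term: −500/19 = −26.316
Tm = 81.5 + (-10.657) + 15.105 − 26.316 = 59.632 → 59.6°C

59.6°C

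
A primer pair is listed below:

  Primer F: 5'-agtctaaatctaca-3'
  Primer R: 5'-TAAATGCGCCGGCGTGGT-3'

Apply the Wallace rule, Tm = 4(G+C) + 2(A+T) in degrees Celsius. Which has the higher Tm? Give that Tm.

Primer R, 58°C

Primer F: A+T=10, G+C=4 → Tm = 2(10)+4(4) = 36°C
Primer R: A+T=7, G+C=11 → Tm = 2(7)+4(11) = 58°C
36°C vs 58°C → primer R is higher.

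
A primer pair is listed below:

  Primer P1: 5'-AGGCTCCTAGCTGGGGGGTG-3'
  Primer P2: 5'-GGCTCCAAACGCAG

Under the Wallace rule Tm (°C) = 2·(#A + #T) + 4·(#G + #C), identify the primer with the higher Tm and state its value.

Primer P1: A+T=6, G+C=14 → Tm = 2(6)+4(14) = 68°C
Primer P2: A+T=5, G+C=9 → Tm = 2(5)+4(9) = 46°C
68°C vs 46°C → primer P1 is higher.

Primer P1, 68°C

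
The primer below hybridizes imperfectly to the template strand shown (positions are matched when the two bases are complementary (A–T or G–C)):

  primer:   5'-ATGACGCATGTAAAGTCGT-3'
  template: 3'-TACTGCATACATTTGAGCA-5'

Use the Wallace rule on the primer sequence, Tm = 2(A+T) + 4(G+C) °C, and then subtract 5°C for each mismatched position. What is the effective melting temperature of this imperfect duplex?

44°C

Primer base counts: A=6, T=5, G=5, C=3 → A+T=11, G+C=8
Perfect-match Tm = 2(11) + 4(8) = 22 + 32 = 54°C
Mismatches (positions where the bases are not complementary): 2 (at positions 7, 15)
Effective Tm = 54 − 2×5 = 54 − 10 = 44°C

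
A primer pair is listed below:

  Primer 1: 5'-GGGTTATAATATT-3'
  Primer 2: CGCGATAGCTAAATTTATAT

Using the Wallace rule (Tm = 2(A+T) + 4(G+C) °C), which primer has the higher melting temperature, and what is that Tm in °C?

Primer 1: A+T=10, G+C=3 → Tm = 2(10)+4(3) = 32°C
Primer 2: A+T=14, G+C=6 → Tm = 2(14)+4(6) = 52°C
32°C vs 52°C → primer 2 is higher.

Primer 2, 52°C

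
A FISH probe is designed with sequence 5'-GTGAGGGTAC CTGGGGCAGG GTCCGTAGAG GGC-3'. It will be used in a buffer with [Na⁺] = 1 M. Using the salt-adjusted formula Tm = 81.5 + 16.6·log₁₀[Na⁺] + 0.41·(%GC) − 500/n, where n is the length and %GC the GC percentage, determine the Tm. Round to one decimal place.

Length n = 33. Counting bases: C=6, T=5, A=5, G=17
G+C = 23, so %GC = 23/33 × 100 = 69.697%
Salt term: 16.6 × (0) = 0
GC term: 0.41 × 69.697 = 28.576; length term: −500/33 = −15.152
Tm = 81.5 + (0) + 28.576 − 15.152 = 94.924 → 94.9°C

94.9°C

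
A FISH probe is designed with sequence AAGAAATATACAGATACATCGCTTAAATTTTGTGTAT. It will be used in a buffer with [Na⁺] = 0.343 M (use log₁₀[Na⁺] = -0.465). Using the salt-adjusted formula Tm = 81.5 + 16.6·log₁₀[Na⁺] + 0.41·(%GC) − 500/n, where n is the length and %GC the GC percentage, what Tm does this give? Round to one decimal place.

70.2°C

Length n = 37. Base counts: A=15, G=5, T=13, C=4
G+C = 9, so %GC = 9/37 × 100 = 24.324%
Salt term: 16.6 × (-0.465) = -7.719
GC term: 0.41 × 24.324 = 9.973; length term: −500/37 = −13.514
Tm = 81.5 + (-7.719) + 9.973 − 13.514 = 70.24 → 70.2°C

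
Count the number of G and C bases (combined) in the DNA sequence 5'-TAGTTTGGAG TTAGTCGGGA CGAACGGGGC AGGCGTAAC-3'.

22

Counting bases: G=16, T=8, A=9, C=6
G+C = 16 + 6 = 22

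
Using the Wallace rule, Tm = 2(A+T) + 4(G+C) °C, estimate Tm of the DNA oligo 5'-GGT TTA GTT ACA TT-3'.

Scanning the sequence gives C=1, G=3, T=7, A=3.
AT pairs contribute 10, GC pairs contribute 4.
Tm = 2(10) + 4(4) = 20 + 16 = 36°C

36°C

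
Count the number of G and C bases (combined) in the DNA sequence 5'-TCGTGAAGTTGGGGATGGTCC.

Scanning the sequence gives A=3, G=9, C=3, T=6.
Total G or C: 9 + 3 = 12

12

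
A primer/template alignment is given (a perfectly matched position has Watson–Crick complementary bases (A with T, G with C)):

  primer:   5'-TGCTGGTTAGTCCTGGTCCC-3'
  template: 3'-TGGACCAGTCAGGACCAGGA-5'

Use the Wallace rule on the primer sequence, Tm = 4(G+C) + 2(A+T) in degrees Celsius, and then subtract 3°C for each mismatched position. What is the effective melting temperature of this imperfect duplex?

Primer base counts: A=1, T=7, G=6, C=6 → A+T=8, G+C=12
Perfect-match Tm = 2(8) + 4(12) = 16 + 48 = 64°C
Mismatches (positions where the bases are not complementary): 4 (at positions 1, 2, 8, 20)
Effective Tm = 64 − 4×3 = 64 − 12 = 52°C

52°C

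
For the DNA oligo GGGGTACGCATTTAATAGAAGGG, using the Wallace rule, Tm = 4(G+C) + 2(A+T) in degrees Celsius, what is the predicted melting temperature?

68°C

Counting bases: G=9, T=5, C=2, A=7
So N_AT = 12 and N_GC = 11.
Tm = 4·11 + 2·12 = 44 + 24 = 68°C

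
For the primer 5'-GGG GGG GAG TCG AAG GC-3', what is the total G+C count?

Counting bases: T=1, A=3, G=11, C=2
G+C = 11 + 2 = 13

13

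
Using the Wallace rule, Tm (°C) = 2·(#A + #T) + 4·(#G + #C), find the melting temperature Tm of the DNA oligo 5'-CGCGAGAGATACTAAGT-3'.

50°C

Base counts: G=5, C=3, A=6, T=3
A+T = 9, G+C = 8
Tm = 2×9 + 4×8 = 50°C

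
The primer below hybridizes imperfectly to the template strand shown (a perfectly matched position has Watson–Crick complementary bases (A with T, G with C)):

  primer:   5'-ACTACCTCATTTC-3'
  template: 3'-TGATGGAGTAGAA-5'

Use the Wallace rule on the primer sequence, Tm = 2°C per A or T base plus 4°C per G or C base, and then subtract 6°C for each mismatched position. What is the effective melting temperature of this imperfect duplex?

24°C

Primer base counts: A=3, T=5, G=0, C=5 → A+T=8, G+C=5
Perfect-match Tm = 2(8) + 4(5) = 16 + 20 = 36°C
Mismatches (positions where the bases are not complementary): 2 (at positions 11, 13)
Effective Tm = 36 − 2×6 = 36 − 12 = 24°C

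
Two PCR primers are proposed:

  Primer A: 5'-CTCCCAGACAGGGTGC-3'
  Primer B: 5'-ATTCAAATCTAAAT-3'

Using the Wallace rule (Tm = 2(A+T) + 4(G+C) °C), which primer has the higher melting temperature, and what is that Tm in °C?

Primer A, 54°C

Primer A: A+T=5, G+C=11 → Tm = 2(5)+4(11) = 54°C
Primer B: A+T=12, G+C=2 → Tm = 2(12)+4(2) = 32°C
54°C vs 32°C → primer A is higher.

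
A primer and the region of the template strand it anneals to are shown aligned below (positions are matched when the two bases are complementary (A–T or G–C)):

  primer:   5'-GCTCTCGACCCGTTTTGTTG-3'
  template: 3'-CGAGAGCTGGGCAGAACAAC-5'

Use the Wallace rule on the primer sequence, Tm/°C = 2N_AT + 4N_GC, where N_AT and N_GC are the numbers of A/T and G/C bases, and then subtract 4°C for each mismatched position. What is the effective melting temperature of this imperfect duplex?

Primer base counts: A=1, T=8, G=5, C=6 → A+T=9, G+C=11
Perfect-match Tm = 2(9) + 4(11) = 18 + 44 = 62°C
Mismatches (positions where the bases are not complementary): 1 (at position 14)
Effective Tm = 62 − 1×4 = 62 − 4 = 58°C

58°C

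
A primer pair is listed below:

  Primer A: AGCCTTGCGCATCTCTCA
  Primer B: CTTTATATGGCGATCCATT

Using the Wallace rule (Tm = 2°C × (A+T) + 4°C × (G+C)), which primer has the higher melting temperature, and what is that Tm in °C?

Primer A, 56°C

Primer A: A+T=8, G+C=10 → Tm = 2(8)+4(10) = 56°C
Primer B: A+T=12, G+C=7 → Tm = 2(12)+4(7) = 52°C
56°C vs 52°C → primer A is higher.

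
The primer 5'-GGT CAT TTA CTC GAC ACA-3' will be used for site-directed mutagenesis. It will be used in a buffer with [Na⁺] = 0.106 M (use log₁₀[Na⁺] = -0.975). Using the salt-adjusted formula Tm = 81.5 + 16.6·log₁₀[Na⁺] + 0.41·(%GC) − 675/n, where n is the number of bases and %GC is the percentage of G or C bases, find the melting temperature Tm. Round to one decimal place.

Length n = 18. Base counts: C=5, A=5, T=5, G=3
G+C = 8, so %GC = 8/18 × 100 = 44.444%
Salt term: 16.6 × (-0.975) = -16.185
GC term: 0.41 × 44.444 = 18.222; length term: −675/18 = −37.5
Tm = 81.5 + (-16.185) + 18.222 − 37.5 = 46.037 → 46.0°C

46.0°C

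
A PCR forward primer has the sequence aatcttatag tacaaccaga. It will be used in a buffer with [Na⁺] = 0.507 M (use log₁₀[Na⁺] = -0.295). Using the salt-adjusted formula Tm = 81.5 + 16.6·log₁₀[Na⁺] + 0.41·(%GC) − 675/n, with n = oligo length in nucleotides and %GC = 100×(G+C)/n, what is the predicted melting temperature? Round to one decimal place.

Length n = 20. Base counts: T=5, A=9, G=2, C=4
G+C = 6, so %GC = 6/20 × 100 = 30%
Salt term: 16.6 × (-0.295) = -4.897
GC term: 0.41 × 30 = 12.3; length term: −675/20 = −33.75
Tm = 81.5 + (-4.897) + 12.3 − 33.75 = 55.153 → 55.2°C

55.2°C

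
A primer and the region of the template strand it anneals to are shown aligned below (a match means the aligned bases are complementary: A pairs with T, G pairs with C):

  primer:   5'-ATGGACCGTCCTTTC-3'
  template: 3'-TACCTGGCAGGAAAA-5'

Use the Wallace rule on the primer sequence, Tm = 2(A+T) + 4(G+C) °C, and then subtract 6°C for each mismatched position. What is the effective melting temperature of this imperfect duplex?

40°C

Primer base counts: A=2, T=5, G=3, C=5 → A+T=7, G+C=8
Perfect-match Tm = 2(7) + 4(8) = 14 + 32 = 46°C
Mismatches (positions where the bases are not complementary): 1 (at position 15)
Effective Tm = 46 − 1×6 = 46 − 6 = 40°C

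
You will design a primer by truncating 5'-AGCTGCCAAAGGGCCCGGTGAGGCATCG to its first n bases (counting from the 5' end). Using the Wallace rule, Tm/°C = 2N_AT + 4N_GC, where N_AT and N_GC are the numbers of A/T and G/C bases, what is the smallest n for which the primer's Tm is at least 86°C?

n = 26

First 25 bases: AGCTGCCAAAGGGCCCGGTGAGGCA → Tm = 84°C (< 86°C)
First 26 bases: AGCTGCCAAAGGGCCCGGTGAGGCAT → Tm = 86°C (≥ 86°C)
Each additional base adds 2°C (A/T) or 4°C (G/C), so Tm is non-decreasing in n; n = 26 is the first length to reach 86°C.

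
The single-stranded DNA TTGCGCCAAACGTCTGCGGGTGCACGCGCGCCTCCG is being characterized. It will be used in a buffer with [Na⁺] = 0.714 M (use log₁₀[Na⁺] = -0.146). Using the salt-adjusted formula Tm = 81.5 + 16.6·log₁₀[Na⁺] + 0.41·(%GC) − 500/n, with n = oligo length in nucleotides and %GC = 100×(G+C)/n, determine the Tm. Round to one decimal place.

94.8°C

Length n = 36. Counting bases: A=4, C=14, G=12, T=6
G+C = 26, so %GC = 26/36 × 100 = 72.222%
Salt term: 16.6 × (-0.146) = -2.424
GC term: 0.41 × 72.222 = 29.611; length term: −500/36 = −13.889
Tm = 81.5 + (-2.424) + 29.611 − 13.889 = 94.798 → 94.8°C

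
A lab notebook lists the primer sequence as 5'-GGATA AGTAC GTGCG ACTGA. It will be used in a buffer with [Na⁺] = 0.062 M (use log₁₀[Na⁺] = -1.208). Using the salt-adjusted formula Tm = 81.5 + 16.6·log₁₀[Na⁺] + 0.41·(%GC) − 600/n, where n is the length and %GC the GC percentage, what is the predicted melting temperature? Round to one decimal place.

51.9°C

Length n = 20. Counting bases: T=4, C=3, A=6, G=7
G+C = 10, so %GC = 10/20 × 100 = 50%
Salt term: 16.6 × (-1.208) = -20.053
GC term: 0.41 × 50 = 20.5; length term: −600/20 = −30
Tm = 81.5 + (-20.053) + 20.5 − 30 = 51.947 → 51.9°C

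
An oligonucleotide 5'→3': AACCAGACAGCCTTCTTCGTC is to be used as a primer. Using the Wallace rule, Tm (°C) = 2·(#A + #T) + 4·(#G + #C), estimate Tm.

64°C

T=5, A=5, C=8, G=3
A+T = 10, G+C = 11
Tm = 2(10) + 4(11) = 20 + 44 = 64°C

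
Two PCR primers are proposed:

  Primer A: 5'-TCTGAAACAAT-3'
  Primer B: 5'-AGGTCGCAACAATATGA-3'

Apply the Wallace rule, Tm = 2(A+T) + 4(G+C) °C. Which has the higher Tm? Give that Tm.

Primer A: A+T=8, G+C=3 → Tm = 2(8)+4(3) = 28°C
Primer B: A+T=10, G+C=7 → Tm = 2(10)+4(7) = 48°C
28°C vs 48°C → primer B is higher.

Primer B, 48°C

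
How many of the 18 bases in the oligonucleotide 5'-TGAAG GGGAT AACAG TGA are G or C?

8

Scanning the sequence gives T=3, A=7, C=1, G=7.
G+C = 7 + 1 = 8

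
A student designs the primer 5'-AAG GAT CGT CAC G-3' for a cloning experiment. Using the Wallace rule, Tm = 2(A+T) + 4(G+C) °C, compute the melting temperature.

40°C

Counting bases: T=2, G=4, C=3, A=4
AT pairs contribute 6, GC pairs contribute 7.
Tm = 2(6) + 4(7) = 12 + 28 = 40°C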